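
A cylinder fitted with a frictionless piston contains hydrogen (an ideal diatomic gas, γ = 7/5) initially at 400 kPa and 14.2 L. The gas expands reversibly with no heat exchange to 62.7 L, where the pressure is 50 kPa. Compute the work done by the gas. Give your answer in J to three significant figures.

Adiabatic: W = (P₁V₁ − P₂V₂)/(γ − 1) with γ = 7/5.
P₁V₁ = 5680 J, P₂V₂ = 3135 J.
W = (5680 − 3135) / 0.4 = 6363 J.

W ≈ 6360 J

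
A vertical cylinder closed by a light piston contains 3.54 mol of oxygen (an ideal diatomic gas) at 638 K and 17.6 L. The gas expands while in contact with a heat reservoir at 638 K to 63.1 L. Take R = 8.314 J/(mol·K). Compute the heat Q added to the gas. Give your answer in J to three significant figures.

Q ≈ 24000 J

Isothermal ⇒ ΔU = 0, so Q = W = nRT ln(V₂/V₁).
Q = (3.54)(8.314)(638) ln(63.1/17.6) = 18777 × 1.277 = 23975 J.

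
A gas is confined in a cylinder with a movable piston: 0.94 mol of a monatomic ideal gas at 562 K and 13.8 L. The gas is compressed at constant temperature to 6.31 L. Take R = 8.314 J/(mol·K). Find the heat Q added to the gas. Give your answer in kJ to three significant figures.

Isothermal ⇒ ΔU = 0, so Q = W = nRT ln(V₂/V₁).
Q = (0.94)(8.314)(562) ln(6.31/13.8) = 4392 × -0.7825 = -3437 J.

Q ≈ -3.44 kJ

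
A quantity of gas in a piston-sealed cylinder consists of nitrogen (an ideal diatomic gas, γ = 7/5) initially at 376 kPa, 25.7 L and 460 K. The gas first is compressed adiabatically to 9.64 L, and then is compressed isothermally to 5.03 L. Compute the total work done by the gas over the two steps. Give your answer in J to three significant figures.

W_total ≈ -20900 J

Step 1 (adiabatic): W = (P₁V₁ − P₂V₂)/(γ−1) = (9663 − 14304)/0.4 = -11602 J.
After step 1: P = 1484 kPa, V = 9.64 L, T = 680.9 K.
Step 2 (isothermal): W = P₁V₁ ln(V₂/V₁) = (14304) ln(5.03/9.64) = -9305 J.
W_total = -11602 − 9305 = -20907 J.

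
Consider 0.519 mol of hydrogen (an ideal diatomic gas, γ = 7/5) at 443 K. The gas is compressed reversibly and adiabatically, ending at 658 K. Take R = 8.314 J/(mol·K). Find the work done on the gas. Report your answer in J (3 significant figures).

Adiabatic ⇒ Q = 0, so W_by = −ΔU = nCᵥ(T₁ − T₂).
Cᵥ = 5R/2 = 20.79 J/(mol·K).
W = (0.519)(20.79)(443 − 658) = -2319 J.
Work on gas = −W_by = 2319 J.

W ≈ 2320 J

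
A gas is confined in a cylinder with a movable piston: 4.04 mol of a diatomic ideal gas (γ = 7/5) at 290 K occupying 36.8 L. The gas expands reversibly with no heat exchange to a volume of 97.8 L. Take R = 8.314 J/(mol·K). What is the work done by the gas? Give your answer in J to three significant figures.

W ≈ 7880 J

Adiabatic: TV^(γ−1) = const with γ = 7/5.
T₂ = T₁ (V₁/V₂)^(γ−1) = 290 × (36.8/97.8)^0.4 = 290 × 0.6764 = 196.2 K.
W_by = nCᵥ(T₁ − T₂) = (4.04)(20.79)(290 − 196.2) = 7880 J.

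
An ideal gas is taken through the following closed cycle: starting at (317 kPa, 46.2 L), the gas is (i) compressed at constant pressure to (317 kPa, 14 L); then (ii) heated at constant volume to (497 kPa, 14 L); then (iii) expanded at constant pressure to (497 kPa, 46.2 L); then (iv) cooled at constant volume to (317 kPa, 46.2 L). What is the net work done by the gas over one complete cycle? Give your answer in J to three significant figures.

W_net ≈ 5800 J

Constant-volume legs do no work.
W(i) = (317)(14 − 46.2) = -10207 J; W(iii) = (497)(46.2 − 14) = 16003 J.
W_net = -10207 + 16003 = 5796 J (the clockwise enclosed area).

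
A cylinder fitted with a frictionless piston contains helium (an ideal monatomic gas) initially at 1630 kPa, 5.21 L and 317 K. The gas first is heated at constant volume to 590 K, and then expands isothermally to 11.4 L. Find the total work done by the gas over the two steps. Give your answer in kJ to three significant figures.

Step 1 (isochoric): W = 0 (constant volume).
After step 1: P = 3034 kPa (V unchanged).
Step 2 (isothermal): W = P₁V₁ ln(V₂/V₁) = (15806) ln(11.4/5.21) = 12377 J.
W_total = 0 + 12377 = 12377 J.

W_total ≈ 12.4 kJ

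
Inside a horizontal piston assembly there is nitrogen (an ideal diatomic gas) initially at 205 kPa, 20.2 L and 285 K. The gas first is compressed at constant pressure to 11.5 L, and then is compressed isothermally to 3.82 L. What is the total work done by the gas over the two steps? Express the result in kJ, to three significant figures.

W_total ≈ -4.38 kJ

Step 1 (isobaric): W = PΔV = (205 kPa)(11.5 − 20.2 L) = -1783 J.
After step 1: P = 205 kPa, V = 11.5 L, T = 162.3 K.
Step 2 (isothermal): W = P₁V₁ ln(V₂/V₁) = (2358) ln(3.82/11.5) = -2598 J.
W_total = -1783 − 2598 = -4382 J.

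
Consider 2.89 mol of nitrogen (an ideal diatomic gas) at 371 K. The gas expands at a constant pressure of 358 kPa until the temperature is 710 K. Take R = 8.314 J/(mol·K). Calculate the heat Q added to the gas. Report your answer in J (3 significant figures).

Isobaric: W = nRΔT = (2.89)(8.314)(339) = 8145 J.
ΔU = nCᵥΔT with Cᵥ = 5R/2: ΔU = (2.89)(20.79)(339) = 20363 J.
Q = ΔU + W = 20363 + 8145 = 28509 J.

Q ≈ 28500 J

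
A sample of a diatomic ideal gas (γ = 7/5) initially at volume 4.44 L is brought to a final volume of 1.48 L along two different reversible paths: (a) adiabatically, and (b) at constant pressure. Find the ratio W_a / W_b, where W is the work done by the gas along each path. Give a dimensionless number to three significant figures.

Path (a) adiabatic: W = P₁V₁(1 − (V₁/V₂)^(γ−1))/(γ−1) → W_a/(P₁V₁) = -1.38.
Path (b) isobaric: W = P₁(V₂ − V₁) → W_b/(P₁V₁) = -0.6667.
W_a / W_b = -1.38 / -0.6667 = 2.069.

W_a / W_b ≈ 2.07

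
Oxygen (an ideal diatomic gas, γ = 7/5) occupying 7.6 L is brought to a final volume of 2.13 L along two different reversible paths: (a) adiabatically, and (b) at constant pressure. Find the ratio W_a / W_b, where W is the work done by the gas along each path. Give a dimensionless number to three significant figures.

Path (a) adiabatic: W = P₁V₁(1 − (V₁/V₂)^(γ−1))/(γ−1) → W_a/(P₁V₁) = -1.658.
Path (b) isobaric: W = P₁(V₂ − V₁) → W_b/(P₁V₁) = -0.7197.
W_a / W_b = -1.658 / -0.7197 = 2.304.

W_a / W_b ≈ 2.30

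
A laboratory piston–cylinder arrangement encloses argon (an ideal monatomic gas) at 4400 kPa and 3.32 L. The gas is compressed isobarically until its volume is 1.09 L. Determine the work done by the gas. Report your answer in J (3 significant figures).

W ≈ -9810 J

Isobaric: W = P ΔV.
W = (4400 kPa)(1.09 − 3.32 L) = (4400)(-2.23) = -9812 J.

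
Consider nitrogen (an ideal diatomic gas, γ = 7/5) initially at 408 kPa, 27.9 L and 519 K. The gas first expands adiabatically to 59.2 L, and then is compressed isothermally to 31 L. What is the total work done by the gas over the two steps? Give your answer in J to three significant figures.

Step 1 (adiabatic): W = (P₁V₁ − P₂V₂)/(γ−1) = (11383 − 8425)/0.4 = 7395 J.
After step 1: P = 142.3 kPa, V = 59.2 L, T = 384.1 K.
Step 2 (isothermal): W = P₁V₁ ln(V₂/V₁) = (8425) ln(31/59.2) = -5451 J.
W_total = 7395 − 5451 = 1945 J.

W_total ≈ 1940 J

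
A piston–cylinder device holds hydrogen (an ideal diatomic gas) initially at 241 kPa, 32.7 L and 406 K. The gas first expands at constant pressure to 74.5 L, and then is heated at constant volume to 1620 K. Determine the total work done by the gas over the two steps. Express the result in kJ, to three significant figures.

Step 1 (isobaric): W = PΔV = (241 kPa)(74.5 − 32.7 L) = 10074 J.
Step 2 (isochoric): W = 0 (constant volume).
W_total = 10074 + 0 = 10074 J.

W_total ≈ 10.1 kJ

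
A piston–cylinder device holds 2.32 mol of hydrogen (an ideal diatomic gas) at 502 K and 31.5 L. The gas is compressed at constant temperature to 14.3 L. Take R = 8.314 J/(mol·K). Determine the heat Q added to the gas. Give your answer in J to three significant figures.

Q ≈ -7650 J

Isothermal ⇒ ΔU = 0, so Q = W = nRT ln(V₂/V₁).
Q = (2.32)(8.314)(502) ln(14.3/31.5) = 9683 × -0.7897 = -7647 J.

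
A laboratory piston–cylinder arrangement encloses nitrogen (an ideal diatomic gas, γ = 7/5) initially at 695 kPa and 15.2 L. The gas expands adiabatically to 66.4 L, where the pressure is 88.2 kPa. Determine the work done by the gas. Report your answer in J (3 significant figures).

Adiabatic: W = (P₁V₁ − P₂V₂)/(γ − 1) with γ = 7/5.
P₁V₁ = 10564 J, P₂V₂ = 5856 J.
W = (10564 − 5856) / 0.4 = 11769 J.

W ≈ 11800 J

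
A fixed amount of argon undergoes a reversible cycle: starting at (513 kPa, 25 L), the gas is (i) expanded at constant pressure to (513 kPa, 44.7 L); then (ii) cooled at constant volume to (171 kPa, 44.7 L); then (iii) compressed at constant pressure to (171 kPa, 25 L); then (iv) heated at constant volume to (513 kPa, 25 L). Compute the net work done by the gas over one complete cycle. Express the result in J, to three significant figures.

W_net ≈ 6740 J

Constant-volume legs do no work.
W(i) = (513)(44.7 − 25) = 10106 J; W(iii) = (171)(25 − 44.7) = -3369 J.
W_net = 10106 − 3369 = 6737 J (the clockwise enclosed area).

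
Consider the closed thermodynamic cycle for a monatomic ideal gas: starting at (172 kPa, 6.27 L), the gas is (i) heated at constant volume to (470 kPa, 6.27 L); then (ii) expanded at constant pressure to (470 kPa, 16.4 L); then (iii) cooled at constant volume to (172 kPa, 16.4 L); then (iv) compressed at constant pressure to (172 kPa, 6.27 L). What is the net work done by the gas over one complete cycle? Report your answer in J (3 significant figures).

W_net ≈ 3020 J

Constant-volume legs do no work.
W(ii) = (470)(16.4 − 6.27) = 4761 J; W(iv) = (172)(6.27 − 16.4) = -1742 J.
W_net = 4761 − 1742 = 3019 J (the clockwise enclosed area).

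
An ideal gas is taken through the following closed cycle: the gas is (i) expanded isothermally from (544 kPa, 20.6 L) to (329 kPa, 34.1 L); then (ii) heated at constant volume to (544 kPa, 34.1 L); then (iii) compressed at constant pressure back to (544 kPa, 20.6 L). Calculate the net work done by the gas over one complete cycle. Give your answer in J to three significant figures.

Leg (i): W = PᵢVᵢ ln(V_f/Vᵢ) = (11206) ln(34.1/20.6) = 5648 J.
Leg (ii): W = 0.
Leg (iii): W = PΔV = (544)(20.6 − 34.1) = -7344 J.
W_net = 5648 − 7344 = -1696 J.

W_net ≈ -1700 J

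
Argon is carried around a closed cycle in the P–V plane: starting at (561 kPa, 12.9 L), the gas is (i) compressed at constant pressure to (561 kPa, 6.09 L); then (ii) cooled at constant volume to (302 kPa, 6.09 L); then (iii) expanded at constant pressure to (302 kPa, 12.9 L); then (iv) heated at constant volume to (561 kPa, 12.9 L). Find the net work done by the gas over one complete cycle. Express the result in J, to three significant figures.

W_net ≈ -1760 J

Constant-volume legs do no work.
W(i) = (561)(6.09 − 12.9) = -3820 J; W(iii) = (302)(12.9 − 6.09) = 2057 J.
W_net = -3820 + 2057 = -1764 J (the counter-clockwise enclosed area).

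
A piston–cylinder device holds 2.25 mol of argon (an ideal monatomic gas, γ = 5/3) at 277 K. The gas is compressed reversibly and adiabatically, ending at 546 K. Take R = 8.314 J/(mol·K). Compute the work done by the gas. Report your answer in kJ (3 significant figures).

Adiabatic ⇒ Q = 0, so W_by = −ΔU = nCᵥ(T₁ − T₂).
Cᵥ = 3R/2 = 12.47 J/(mol·K).
W = (2.25)(12.47)(277 − 546) = -7548 J.

W ≈ -7.55 kJ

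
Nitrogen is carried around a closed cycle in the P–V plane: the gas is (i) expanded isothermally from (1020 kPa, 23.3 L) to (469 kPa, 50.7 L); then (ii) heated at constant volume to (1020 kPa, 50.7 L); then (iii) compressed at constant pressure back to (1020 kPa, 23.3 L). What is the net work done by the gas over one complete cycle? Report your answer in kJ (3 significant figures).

W_net ≈ -9.47 kJ

Leg (i): W = PᵢVᵢ ln(V_f/Vᵢ) = (23766) ln(50.7/23.3) = 18477 J.
Leg (ii): W = 0.
Leg (iii): W = PΔV = (1020)(23.3 − 50.7) = -27948 J.
W_net = 18477 − 27948 = -9471 J.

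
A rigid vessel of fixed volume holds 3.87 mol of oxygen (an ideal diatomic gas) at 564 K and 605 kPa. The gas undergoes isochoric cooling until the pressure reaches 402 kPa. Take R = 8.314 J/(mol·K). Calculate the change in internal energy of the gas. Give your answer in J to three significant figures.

ΔU ≈ -15200 J

Constant volume ⇒ W = 0, so Q = ΔU = nCᵥΔT with Cᵥ = 5R/2 = 20.79 J/(mol·K).
At constant V, T₂/T₁ = P₂/P₁ ⇒ ΔT = T₁(P₂/P₁ − 1) = 564·(402/605 − 1) = -189.2 K.
ΔU = (3.87)(20.79)(-189.2) = -15222 J.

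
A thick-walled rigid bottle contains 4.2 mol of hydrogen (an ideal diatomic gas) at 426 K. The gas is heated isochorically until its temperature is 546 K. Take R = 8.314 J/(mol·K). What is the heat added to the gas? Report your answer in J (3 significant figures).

Q ≈ 10500 J

Constant volume ⇒ W = 0, so Q = ΔU = nCᵥΔT with Cᵥ = 5R/2 = 20.79 J/(mol·K).
ΔU = (4.2)(20.79)(546 − 426) = 10476 J.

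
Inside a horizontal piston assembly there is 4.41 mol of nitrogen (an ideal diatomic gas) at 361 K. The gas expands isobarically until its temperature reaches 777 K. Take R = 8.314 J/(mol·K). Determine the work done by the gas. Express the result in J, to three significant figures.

W ≈ 15300 J

Isobaric: W = P ΔV = nR ΔT.
W = (4.41)(8.314)(777 − 361) = 15253 J.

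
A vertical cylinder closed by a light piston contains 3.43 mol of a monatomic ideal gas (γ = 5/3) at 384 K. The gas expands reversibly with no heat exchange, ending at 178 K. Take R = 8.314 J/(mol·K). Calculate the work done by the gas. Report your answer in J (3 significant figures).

Adiabatic ⇒ Q = 0, so W_by = −ΔU = nCᵥ(T₁ − T₂).
Cᵥ = 3R/2 = 12.47 J/(mol·K).
W = (3.43)(12.47)(384 − 178) = 8812 J.

W ≈ 8810 J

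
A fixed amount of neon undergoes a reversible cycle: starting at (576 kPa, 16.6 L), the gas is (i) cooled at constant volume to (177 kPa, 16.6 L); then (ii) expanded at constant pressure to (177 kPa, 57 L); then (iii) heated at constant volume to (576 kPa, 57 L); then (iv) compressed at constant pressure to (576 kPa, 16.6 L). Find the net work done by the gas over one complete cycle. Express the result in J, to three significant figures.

Constant-volume legs do no work.
W(ii) = (177)(57 − 16.6) = 7151 J; W(iv) = (576)(16.6 − 57) = -23270 J.
W_net = 7151 − 23270 = -16120 J (the counter-clockwise enclosed area).

W_net ≈ -16100 J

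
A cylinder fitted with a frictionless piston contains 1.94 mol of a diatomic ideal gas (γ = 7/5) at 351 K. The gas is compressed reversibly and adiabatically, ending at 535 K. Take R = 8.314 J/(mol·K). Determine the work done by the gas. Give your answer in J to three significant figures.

W ≈ -7420 J

Adiabatic ⇒ Q = 0, so W_by = −ΔU = nCᵥ(T₁ − T₂).
Cᵥ = 5R/2 = 20.79 J/(mol·K).
W = (1.94)(20.79)(351 − 535) = -7419 J.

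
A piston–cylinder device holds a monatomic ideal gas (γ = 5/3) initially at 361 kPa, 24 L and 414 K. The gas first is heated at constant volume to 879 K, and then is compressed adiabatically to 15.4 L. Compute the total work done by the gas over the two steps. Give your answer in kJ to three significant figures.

W_total ≈ -9.50 kJ

Step 1 (isochoric): W = 0 (constant volume).
After step 1: P = 766.5 kPa (V unchanged).
Step 2 (adiabatic): W = (P₁V₁ − P₂V₂)/(γ−1) = (18395 − 24727)/0.667 = -9497 J.
W_total = 0 − 9497 = -9497 J.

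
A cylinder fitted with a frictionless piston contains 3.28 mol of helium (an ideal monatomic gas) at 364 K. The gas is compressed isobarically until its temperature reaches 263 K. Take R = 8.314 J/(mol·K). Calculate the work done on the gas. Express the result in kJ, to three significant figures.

Isobaric: W = P ΔV = nR ΔT.
W = (3.28)(8.314)(263 − 364) = -2754 J.
Work on gas = −W_by = 2754 J.

W ≈ 2.75 kJ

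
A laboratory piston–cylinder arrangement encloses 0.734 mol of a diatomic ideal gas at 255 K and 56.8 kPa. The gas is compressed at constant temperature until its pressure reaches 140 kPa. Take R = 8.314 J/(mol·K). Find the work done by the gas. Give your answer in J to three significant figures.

Isothermal process: W = nRT ln(V₂/V₁) = nRT ln(P₁/P₂).
W = (0.734)(8.314)(255) × ln(56.8/140)
  = 1556 × ln(0.4057) = 1556 × -0.9021
W_by_gas = -1404 J.

W ≈ -1400 J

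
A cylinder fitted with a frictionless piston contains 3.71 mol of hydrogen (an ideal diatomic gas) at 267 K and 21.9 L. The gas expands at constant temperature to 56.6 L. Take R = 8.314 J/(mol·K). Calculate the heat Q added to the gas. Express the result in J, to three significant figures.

Q ≈ 7820 J

Isothermal ⇒ ΔU = 0, so Q = W = nRT ln(V₂/V₁).
Q = (3.71)(8.314)(267) ln(56.6/21.9) = 8236 × 0.9495 = 7820 J.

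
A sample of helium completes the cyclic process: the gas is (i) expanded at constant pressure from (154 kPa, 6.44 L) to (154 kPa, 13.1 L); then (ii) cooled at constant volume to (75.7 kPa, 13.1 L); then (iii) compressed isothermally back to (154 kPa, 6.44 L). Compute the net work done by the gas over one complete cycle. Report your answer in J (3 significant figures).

Leg (i): W = PΔV = (154)(13.1 − 6.44) = 1026 J.
Leg (ii): W = 0.
Leg (iii): W = PᵢVᵢ ln(V_f/Vᵢ) = (991.7) ln(6.44/13.1) = -704.2 J.
W_net = 1026 − 704.2 = 321.5 J.

W_net ≈ 321 J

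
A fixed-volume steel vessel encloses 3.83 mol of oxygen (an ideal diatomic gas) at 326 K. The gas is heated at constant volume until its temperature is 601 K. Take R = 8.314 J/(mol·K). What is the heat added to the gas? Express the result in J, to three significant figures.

Constant volume ⇒ W = 0, so Q = ΔU = nCᵥΔT with Cᵥ = 5R/2 = 20.79 J/(mol·K).
ΔU = (3.83)(20.79)(601 − 326) = 21892 J.

Q ≈ 21900 J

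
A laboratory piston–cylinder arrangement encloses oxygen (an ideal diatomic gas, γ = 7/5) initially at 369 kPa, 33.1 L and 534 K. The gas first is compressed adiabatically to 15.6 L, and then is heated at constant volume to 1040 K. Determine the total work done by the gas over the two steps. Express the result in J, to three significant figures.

Step 1 (adiabatic): W = (P₁V₁ − P₂V₂)/(γ−1) = (12214 − 16502)/0.4 = -10720 J.
Step 2 (isochoric): W = 0 (constant volume).
W_total = -10720 + 0 = -10720 J.

W_total ≈ -10700 J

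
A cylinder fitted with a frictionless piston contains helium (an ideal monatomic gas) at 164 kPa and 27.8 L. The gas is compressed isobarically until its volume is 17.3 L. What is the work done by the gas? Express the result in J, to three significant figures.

Isobaric: W = P ΔV.
W = (164 kPa)(17.3 − 27.8 L) = (164)(-10.5) = -1722 J.

W ≈ -1720 J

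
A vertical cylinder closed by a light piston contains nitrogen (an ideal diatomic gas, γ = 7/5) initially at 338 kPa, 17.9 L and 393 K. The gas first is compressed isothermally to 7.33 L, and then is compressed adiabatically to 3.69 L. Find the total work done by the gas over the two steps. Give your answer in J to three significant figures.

W_total ≈ -10200 J

Step 1 (isothermal): W = P₁V₁ ln(V₂/V₁) = (6050) ln(7.33/17.9) = -5402 J.
After step 1: P = 825.4 kPa, V = 7.33 L, T = 393 K.
Step 2 (adiabatic): W = (P₁V₁ − P₂V₂)/(γ−1) = (6050 − 7962)/0.4 = -4779 J.
W_total = -5402 − 4779 = -10180 J.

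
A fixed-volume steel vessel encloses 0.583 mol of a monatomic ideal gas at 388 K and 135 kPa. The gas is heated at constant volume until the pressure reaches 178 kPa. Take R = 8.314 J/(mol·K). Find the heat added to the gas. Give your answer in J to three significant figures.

Q ≈ 899 J

Constant volume ⇒ W = 0, so Q = ΔU = nCᵥΔT with Cᵥ = 3R/2 = 12.47 J/(mol·K).
At constant V, T₂/T₁ = P₂/P₁ ⇒ ΔT = T₁(P₂/P₁ − 1) = 388·(178/135 − 1) = 123.6 K.
ΔU = (0.583)(12.47)(123.6) = 898.5 J.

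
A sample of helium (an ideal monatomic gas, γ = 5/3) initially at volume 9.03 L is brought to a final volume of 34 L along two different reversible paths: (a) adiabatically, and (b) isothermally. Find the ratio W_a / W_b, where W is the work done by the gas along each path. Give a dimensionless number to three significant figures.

Path (a) adiabatic: W = P₁V₁(1 − (V₁/V₂)^(γ−1))/(γ−1) → W_a/(P₁V₁) = 0.8802.
Path (b) isothermal: W = P₁V₁ ln(V₂/V₁) → W_b/(P₁V₁) = 1.326.
W_a / W_b = 0.8802 / 1.326 = 0.6639.

W_a / W_b ≈ 0.664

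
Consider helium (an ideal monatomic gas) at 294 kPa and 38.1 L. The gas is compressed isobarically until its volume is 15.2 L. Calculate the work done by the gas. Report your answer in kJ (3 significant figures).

W ≈ -6.73 kJ

Isobaric: W = P ΔV.
W = (294 kPa)(15.2 − 38.1 L) = (294)(-22.9) = -6733 J.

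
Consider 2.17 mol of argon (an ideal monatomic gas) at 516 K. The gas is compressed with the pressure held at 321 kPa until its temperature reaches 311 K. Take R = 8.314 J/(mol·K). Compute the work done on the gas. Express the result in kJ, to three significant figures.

Isobaric: W = P ΔV = nR ΔT.
W = (2.17)(8.314)(311 − 516) = -3698 J.
Work on gas = −W_by = 3698 J.

W ≈ 3.70 kJ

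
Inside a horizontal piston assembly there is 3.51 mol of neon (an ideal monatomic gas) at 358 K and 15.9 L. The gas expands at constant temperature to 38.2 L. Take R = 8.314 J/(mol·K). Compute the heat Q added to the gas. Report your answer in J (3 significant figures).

Q ≈ 9160 J

Isothermal ⇒ ΔU = 0, so Q = W = nRT ln(V₂/V₁).
Q = (3.51)(8.314)(358) ln(38.2/15.9) = 10447 × 0.8765 = 9157 J.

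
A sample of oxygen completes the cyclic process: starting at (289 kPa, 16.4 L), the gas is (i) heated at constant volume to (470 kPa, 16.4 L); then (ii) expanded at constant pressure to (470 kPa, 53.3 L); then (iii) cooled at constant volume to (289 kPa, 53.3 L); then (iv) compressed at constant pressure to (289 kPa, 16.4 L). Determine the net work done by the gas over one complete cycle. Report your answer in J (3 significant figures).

W_net ≈ 6680 J

Constant-volume legs do no work.
W(ii) = (470)(53.3 − 16.4) = 17343 J; W(iv) = (289)(16.4 − 53.3) = -10664 J.
W_net = 17343 − 10664 = 6679 J (the clockwise enclosed area).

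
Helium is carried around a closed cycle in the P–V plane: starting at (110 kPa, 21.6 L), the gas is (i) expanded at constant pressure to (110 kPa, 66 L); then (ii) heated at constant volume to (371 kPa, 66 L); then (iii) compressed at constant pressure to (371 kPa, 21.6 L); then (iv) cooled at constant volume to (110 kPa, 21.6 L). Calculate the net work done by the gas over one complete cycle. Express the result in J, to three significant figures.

Constant-volume legs do no work.
W(i) = (110)(66 − 21.6) = 4884 J; W(iii) = (371)(21.6 − 66) = -16472 J.
W_net = 4884 − 16472 = -11588 J (the counter-clockwise enclosed area).

W_net ≈ -11600 J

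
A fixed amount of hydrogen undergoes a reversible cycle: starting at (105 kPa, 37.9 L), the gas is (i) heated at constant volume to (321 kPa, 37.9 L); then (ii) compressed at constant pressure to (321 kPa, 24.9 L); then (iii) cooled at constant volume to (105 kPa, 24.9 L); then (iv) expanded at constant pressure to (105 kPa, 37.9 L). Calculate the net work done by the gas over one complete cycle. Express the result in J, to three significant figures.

W_net ≈ -2810 J

Constant-volume legs do no work.
W(ii) = (321)(24.9 − 37.9) = -4173 J; W(iv) = (105)(37.9 − 24.9) = 1365 J.
W_net = -4173 + 1365 = -2808 J (the counter-clockwise enclosed area).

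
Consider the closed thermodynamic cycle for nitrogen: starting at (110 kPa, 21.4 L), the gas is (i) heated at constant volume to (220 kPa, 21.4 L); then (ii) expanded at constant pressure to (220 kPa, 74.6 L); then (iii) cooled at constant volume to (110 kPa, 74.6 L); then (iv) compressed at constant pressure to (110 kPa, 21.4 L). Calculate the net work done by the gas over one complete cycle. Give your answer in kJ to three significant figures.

W_net ≈ 5.85 kJ

Constant-volume legs do no work.
W(ii) = (220)(74.6 − 21.4) = 11704 J; W(iv) = (110)(21.4 − 74.6) = -5852 J.
W_net = 11704 − 5852 = 5852 J (the clockwise enclosed area).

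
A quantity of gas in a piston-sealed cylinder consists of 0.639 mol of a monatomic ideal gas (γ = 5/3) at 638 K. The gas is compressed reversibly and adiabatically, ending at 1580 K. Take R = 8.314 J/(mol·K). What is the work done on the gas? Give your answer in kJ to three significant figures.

W ≈ 7.51 kJ

Adiabatic ⇒ Q = 0, so W_by = −ΔU = nCᵥ(T₁ − T₂).
Cᵥ = 3R/2 = 12.47 J/(mol·K).
W = (0.639)(12.47)(638 − 1580) = -7507 J.
Work on gas = −W_by = 7507 J.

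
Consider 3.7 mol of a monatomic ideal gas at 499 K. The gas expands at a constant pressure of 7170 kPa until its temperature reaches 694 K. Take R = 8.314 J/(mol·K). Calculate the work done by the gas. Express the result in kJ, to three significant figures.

Isobaric: W = P ΔV = nR ΔT.
W = (3.7)(8.314)(694 − 499) = 5999 J.

W ≈ 6.00 kJ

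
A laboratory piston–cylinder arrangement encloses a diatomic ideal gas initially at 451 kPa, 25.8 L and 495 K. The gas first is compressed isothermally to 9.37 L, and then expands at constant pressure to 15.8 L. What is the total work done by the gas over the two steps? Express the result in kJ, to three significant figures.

W_total ≈ -3.80 kJ

Step 1 (isothermal): W = P₁V₁ ln(V₂/V₁) = (11636) ln(9.37/25.8) = -11785 J.
After step 1: P = 1242 kPa, V = 9.37 L, T = 495 K.
Step 2 (isobaric): W = PΔV = (1242 kPa)(15.8 − 9.37 L) = 7985 J.
W_total = -11785 + 7985 = -3801 J.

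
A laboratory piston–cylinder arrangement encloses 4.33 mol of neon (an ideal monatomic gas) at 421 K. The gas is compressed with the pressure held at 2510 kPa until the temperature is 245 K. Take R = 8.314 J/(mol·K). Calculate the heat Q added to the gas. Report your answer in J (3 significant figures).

Isobaric: W = nRΔT = (4.33)(8.314)(-176) = -6336 J.
ΔU = nCᵥΔT with Cᵥ = 3R/2: ΔU = (4.33)(12.47)(-176) = -9504 J.
Q = ΔU + W = -9504 − 6336 = -15840 J.

Q ≈ -15800 J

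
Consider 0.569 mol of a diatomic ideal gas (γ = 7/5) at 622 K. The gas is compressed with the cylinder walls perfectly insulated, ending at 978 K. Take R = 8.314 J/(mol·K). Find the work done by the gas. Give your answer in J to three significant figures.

W ≈ -4210 J

Adiabatic ⇒ Q = 0, so W_by = −ΔU = nCᵥ(T₁ − T₂).
Cᵥ = 5R/2 = 20.79 J/(mol·K).
W = (0.569)(20.79)(622 − 978) = -4210 J.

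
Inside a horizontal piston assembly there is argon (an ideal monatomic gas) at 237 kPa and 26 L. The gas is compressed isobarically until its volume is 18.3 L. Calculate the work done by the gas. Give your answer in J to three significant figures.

W ≈ -1820 J

Isobaric: W = P ΔV.
W = (237 kPa)(18.3 − 26 L) = (237)(-7.7) = -1825 J.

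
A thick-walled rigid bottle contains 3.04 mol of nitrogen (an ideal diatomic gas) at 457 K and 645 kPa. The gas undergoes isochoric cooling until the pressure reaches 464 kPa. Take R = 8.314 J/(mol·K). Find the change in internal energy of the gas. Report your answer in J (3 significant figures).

ΔU ≈ -8100 J

Constant volume ⇒ W = 0, so Q = ΔU = nCᵥΔT with Cᵥ = 5R/2 = 20.79 J/(mol·K).
At constant V, T₂/T₁ = P₂/P₁ ⇒ ΔT = T₁(P₂/P₁ − 1) = 457·(464/645 − 1) = -128.2 K.
ΔU = (3.04)(20.79)(-128.2) = -8103 J.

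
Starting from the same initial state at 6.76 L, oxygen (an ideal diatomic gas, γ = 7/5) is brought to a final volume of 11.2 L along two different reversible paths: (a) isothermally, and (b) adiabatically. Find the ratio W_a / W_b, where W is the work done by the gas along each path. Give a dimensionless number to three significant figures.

W_a / W_b ≈ 1.10

Path (a) isothermal: W = P₁V₁ ln(V₂/V₁) → W_a/(P₁V₁) = 0.5049.
Path (b) adiabatic: W = P₁V₁(1 − (V₁/V₂)^(γ−1))/(γ−1) → W_b/(P₁V₁) = 0.4572.
W_a / W_b = 0.5049 / 0.4572 = 1.104.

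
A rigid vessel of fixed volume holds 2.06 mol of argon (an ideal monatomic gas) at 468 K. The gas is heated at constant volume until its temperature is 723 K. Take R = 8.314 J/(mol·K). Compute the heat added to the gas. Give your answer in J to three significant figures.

Constant volume ⇒ W = 0, so Q = ΔU = nCᵥΔT with Cᵥ = 3R/2 = 12.47 J/(mol·K).
ΔU = (2.06)(12.47)(723 − 468) = 6551 J.

Q ≈ 6550 J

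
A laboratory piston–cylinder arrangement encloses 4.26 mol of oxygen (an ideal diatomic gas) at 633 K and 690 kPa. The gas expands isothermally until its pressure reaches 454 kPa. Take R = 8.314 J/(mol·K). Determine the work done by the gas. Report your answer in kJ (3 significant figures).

Isothermal process: W = nRT ln(V₂/V₁) = nRT ln(P₁/P₂).
W = (4.26)(8.314)(633) × ln(690/454)
  = 22419 × ln(1.52) = 22419 × 0.4186
W_by_gas = 9385 J.

W ≈ 9.38 kJ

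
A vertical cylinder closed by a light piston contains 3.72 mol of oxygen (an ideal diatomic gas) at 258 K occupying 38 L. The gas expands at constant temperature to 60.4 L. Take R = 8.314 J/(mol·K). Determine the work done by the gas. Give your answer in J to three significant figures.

Isothermal: W = nRT ln(V₂/V₁).
W = (3.72)(8.314)(258) × ln(60.4/38)
  = 7979 × 0.4634
W_by_gas = 3698 J.

W ≈ 3700 J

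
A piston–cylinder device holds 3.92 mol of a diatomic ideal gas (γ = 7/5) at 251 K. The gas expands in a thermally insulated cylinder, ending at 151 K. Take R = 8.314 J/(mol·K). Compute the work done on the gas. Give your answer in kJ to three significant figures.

Adiabatic ⇒ Q = 0, so W_by = −ΔU = nCᵥ(T₁ − T₂).
Cᵥ = 5R/2 = 20.79 J/(mol·K).
W = (3.92)(20.79)(251 − 151) = 8148 J.
Work on gas = −W_by = -8148 J.

W ≈ -8.15 kJ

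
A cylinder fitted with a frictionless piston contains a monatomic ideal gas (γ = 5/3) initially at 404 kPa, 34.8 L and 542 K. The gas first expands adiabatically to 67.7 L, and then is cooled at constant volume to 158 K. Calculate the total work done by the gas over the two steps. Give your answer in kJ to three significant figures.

W_total ≈ 7.56 kJ

Step 1 (adiabatic): W = (P₁V₁ − P₂V₂)/(γ−1) = (14059 − 9022)/0.667 = 7556 J.
Step 2 (isochoric): W = 0 (constant volume).
W_total = 7556 + 0 = 7556 J.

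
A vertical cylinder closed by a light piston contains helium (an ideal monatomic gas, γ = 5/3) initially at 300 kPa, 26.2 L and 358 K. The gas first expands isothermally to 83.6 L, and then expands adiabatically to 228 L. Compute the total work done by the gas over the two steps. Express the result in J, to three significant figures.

Step 1 (isothermal): W = P₁V₁ ln(V₂/V₁) = (7860) ln(83.6/26.2) = 9120 J.
After step 1: P = 94.02 kPa, V = 83.6 L, T = 358 K.
Step 2 (adiabatic): W = (P₁V₁ − P₂V₂)/(γ−1) = (7860 − 4027)/0.667 = 5750 J.
W_total = 9120 + 5750 = 14870 J.

W_total ≈ 14900 J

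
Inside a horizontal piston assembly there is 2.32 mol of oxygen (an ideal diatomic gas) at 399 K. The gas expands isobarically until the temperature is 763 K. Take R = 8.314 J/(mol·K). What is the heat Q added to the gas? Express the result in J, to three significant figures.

Isobaric: W = nRΔT = (2.32)(8.314)(364) = 7021 J.
ΔU = nCᵥΔT with Cᵥ = 5R/2: ΔU = (2.32)(20.79)(364) = 17553 J.
Q = ΔU + W = 17553 + 7021 = 24574 J.

Q ≈ 24600 J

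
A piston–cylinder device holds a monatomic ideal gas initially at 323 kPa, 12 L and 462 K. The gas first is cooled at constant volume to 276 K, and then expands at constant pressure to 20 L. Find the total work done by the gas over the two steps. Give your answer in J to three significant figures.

Step 1 (isochoric): W = 0 (constant volume).
After step 1: P = 193 kPa (V unchanged).
Step 2 (isobaric): W = PΔV = (193 kPa)(20 − 12 L) = 1544 J.
W_total = 0 + 1544 = 1544 J.

W_total ≈ 1540 J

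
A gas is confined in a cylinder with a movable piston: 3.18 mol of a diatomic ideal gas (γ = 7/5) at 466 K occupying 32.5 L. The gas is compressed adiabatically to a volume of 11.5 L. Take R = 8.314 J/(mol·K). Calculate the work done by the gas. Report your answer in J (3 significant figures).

Adiabatic: TV^(γ−1) = const with γ = 7/5.
T₂ = T₁ (V₁/V₂)^(γ−1) = 466 × (32.5/11.5)^0.4 = 466 × 1.515 = 706.1 K.
W_by = nCᵥ(T₁ − T₂) = (3.18)(20.79)(466 − 706.1) = -15869 J.

W ≈ -15900 J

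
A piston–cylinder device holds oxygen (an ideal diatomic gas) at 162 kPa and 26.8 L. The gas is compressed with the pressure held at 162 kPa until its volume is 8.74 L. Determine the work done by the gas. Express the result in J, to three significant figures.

Isobaric: W = P ΔV.
W = (162 kPa)(8.74 − 26.8 L) = (162)(-18.06) = -2926 J.

W ≈ -2930 J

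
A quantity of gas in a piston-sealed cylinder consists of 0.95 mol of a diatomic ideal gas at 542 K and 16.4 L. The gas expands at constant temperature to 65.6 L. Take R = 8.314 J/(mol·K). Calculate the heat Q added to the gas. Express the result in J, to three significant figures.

Q ≈ 5930 J

Isothermal ⇒ ΔU = 0, so Q = W = nRT ln(V₂/V₁).
Q = (0.95)(8.314)(542) ln(65.6/16.4) = 4281 × 1.386 = 5935 J.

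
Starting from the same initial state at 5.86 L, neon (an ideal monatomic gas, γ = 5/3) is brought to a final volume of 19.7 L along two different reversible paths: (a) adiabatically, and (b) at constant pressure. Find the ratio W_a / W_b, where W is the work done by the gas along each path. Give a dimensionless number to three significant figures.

W_a / W_b ≈ 0.352

Path (a) adiabatic: W = P₁V₁(1 − (V₁/V₂)^(γ−1))/(γ−1) → W_a/(P₁V₁) = 0.8316.
Path (b) isobaric: W = P₁(V₂ − V₁) → W_b/(P₁V₁) = 2.362.
W_a / W_b = 0.8316 / 2.362 = 0.3521.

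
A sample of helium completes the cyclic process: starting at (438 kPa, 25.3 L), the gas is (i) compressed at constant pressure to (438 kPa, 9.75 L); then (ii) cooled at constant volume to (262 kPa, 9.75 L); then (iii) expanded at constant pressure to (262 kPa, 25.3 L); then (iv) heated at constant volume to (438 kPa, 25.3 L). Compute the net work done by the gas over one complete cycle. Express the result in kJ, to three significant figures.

W_net ≈ -2.74 kJ

Constant-volume legs do no work.
W(i) = (438)(9.75 − 25.3) = -6811 J; W(iii) = (262)(25.3 − 9.75) = 4074 J.
W_net = -6811 + 4074 = -2737 J (the counter-clockwise enclosed area).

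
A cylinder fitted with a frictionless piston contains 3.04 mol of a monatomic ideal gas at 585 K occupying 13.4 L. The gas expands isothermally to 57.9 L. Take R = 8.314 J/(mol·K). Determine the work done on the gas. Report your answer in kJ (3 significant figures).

W ≈ -21.6 kJ

Isothermal: W = nRT ln(V₂/V₁).
W = (3.04)(8.314)(585) × ln(57.9/13.4)
  = 14786 × 1.463
W_by_gas = 21638 J; work on gas = −W_by = -21638 J.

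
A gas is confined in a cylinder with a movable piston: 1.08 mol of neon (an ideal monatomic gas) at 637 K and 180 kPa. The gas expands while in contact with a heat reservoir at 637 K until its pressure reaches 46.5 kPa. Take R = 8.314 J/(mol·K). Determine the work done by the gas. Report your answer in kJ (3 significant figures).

Isothermal process: W = nRT ln(V₂/V₁) = nRT ln(P₁/P₂).
W = (1.08)(8.314)(637) × ln(180/46.5)
  = 5720 × ln(3.871) = 5720 × 1.354
W_by_gas = 7742 J.

W ≈ 7.74 kJ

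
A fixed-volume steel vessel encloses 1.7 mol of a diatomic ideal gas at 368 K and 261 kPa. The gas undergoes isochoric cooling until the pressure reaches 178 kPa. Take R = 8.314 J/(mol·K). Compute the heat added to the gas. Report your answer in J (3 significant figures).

Q ≈ -4140 J

Constant volume ⇒ W = 0, so Q = ΔU = nCᵥΔT with Cᵥ = 5R/2 = 20.79 J/(mol·K).
At constant V, T₂/T₁ = P₂/P₁ ⇒ ΔT = T₁(P₂/P₁ − 1) = 368·(178/261 − 1) = -117 K.
ΔU = (1.7)(20.79)(-117) = -4135 J.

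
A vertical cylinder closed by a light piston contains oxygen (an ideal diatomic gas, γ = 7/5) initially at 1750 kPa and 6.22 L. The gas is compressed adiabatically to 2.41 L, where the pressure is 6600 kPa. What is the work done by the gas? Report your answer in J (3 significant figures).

Adiabatic: W = (P₁V₁ − P₂V₂)/(γ − 1) with γ = 7/5.
P₁V₁ = 10885 J, P₂V₂ = 15906 J.
W = (10885 − 15906) / 0.4 = -12553 J.

W ≈ -12600 J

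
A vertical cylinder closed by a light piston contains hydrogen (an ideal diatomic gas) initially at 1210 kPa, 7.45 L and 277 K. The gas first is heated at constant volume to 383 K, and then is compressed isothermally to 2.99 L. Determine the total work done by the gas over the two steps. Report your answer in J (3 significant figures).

Step 1 (isochoric): W = 0 (constant volume).
After step 1: P = 1673 kPa (V unchanged).
Step 2 (isothermal): W = P₁V₁ ln(V₂/V₁) = (12464) ln(2.99/7.45) = -11379 J.
W_total = 0 − 11379 = -11379 J.

W_total ≈ -11400 J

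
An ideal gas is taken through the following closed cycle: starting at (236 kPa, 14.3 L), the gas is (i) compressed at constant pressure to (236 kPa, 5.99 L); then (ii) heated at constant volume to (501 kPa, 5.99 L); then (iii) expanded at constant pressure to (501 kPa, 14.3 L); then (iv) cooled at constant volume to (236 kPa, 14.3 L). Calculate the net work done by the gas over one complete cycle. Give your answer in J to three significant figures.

Constant-volume legs do no work.
W(i) = (236)(5.99 − 14.3) = -1961 J; W(iii) = (501)(14.3 − 5.99) = 4163 J.
W_net = -1961 + 4163 = 2202 J (the clockwise enclosed area).

W_net ≈ 2200 J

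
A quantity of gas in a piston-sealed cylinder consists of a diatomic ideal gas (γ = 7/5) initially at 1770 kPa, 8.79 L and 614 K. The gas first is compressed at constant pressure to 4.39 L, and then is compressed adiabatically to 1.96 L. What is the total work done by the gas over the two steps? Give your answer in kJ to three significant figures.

W_total ≈ -15.2 kJ

Step 1 (isobaric): W = PΔV = (1770 kPa)(4.39 − 8.79 L) = -7788 J.
After step 1: P = 1770 kPa, V = 4.39 L, T = 306.7 K.
Step 2 (adiabatic): W = (P₁V₁ − P₂V₂)/(γ−1) = (7770 − 10728)/0.4 = -7394 J.
W_total = -7788 − 7394 = -15182 J.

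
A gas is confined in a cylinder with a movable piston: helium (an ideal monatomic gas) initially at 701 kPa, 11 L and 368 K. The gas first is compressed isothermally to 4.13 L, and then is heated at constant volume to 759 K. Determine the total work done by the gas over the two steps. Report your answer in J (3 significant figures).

Step 1 (isothermal): W = P₁V₁ ln(V₂/V₁) = (7711) ln(4.13/11) = -7554 J.
Step 2 (isochoric): W = 0 (constant volume).
W_total = -7554 + 0 = -7554 J.

W_total ≈ -7550 J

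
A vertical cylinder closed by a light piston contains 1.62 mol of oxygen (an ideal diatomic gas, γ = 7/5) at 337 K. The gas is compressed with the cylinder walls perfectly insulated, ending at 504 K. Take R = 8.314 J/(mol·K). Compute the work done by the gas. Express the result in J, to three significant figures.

W ≈ -5620 J

Adiabatic ⇒ Q = 0, so W_by = −ΔU = nCᵥ(T₁ − T₂).
Cᵥ = 5R/2 = 20.79 J/(mol·K).
W = (1.62)(20.79)(337 − 504) = -5623 J.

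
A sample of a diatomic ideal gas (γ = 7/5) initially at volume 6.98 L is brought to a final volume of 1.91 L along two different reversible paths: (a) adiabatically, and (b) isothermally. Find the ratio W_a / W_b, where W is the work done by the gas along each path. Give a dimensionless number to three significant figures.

Path (a) adiabatic: W = P₁V₁(1 − (V₁/V₂)^(γ−1))/(γ−1) → W_a/(P₁V₁) = -1.698.
Path (b) isothermal: W = P₁V₁ ln(V₂/V₁) → W_b/(P₁V₁) = -1.296.
W_a / W_b = -1.698 / -1.296 = 1.31.

W_a / W_b ≈ 1.31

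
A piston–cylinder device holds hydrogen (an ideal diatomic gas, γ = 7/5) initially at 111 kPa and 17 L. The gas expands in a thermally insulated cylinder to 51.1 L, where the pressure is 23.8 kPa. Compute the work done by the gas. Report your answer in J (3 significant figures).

W ≈ 1680 J

Adiabatic: W = (P₁V₁ − P₂V₂)/(γ − 1) with γ = 7/5.
P₁V₁ = 1887 J, P₂V₂ = 1216 J.
W = (1887 − 1216) / 0.4 = 1677 J.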